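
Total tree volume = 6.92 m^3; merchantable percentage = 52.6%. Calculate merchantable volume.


Formula: MV = V_total * (merchantable_pct / 100)
Merchantable fraction = 52.6% / 100 = 0.526
MV = 6.92 m^3 * 0.526 = 3.64 m^3

3.64


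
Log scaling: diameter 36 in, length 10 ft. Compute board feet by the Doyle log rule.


Doyle: BF = (D - 4)^2 * L / 16
Adjusted diameter = 36 - 4 = 32 in
(D-4)^2 = 32^2 = 1024
BF = 1024 * 10 / 16 = 640 BF

640


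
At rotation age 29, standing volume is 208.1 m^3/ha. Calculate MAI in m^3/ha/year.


Formula: MAI = Total Volume / Stand Age
MAI = 208.1 m^3/ha / 29 years
MAI = 7.18 m^3/ha/year

7.18


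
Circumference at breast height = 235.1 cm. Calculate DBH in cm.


Formula: DBH = C / pi
DBH = 235.1 / pi
pi = 3.14159...
DBH = 74.8 cm

74.8


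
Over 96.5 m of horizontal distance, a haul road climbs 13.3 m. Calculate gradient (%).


Formula: Gradient = rise / run * 100
Gradient = 13.3 / 96.5 * 100 = 13.8%

13.8


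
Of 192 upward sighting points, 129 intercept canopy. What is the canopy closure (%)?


Formula: Canopy closure = covered points / total points * 100
Closure = 129 / 192 * 100
Closure = 0.6719 * 100 = 67.2%

67.2


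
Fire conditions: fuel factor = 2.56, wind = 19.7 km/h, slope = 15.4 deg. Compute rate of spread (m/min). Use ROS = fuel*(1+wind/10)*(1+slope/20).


Formula: ROS = fuel * (1 + wind/10) * (1 + slope/20)
Wind factor = 1 + 19.7/10 = 2.97
Slope factor = 1 + 15.4/20 = 1.77
ROS = 2.56 * 2.97 * 1.77 = 13.46 m/min

13.46


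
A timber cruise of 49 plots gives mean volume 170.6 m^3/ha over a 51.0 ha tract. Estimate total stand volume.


Formula: Total Volume = Mean Volume per ha * Total Area
Total Volume = 170.6 m^3/ha * 51.0 ha
Total Volume = 8701 m^3

8701


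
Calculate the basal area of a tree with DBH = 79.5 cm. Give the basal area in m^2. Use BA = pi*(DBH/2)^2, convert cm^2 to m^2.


Formula: BA = pi * (DBH/2)^2 / 10000  (cm^2 to m^2)
Radius = DBH/2 = 79.5/2 = 39.75 cm
BA = pi * 39.75^2 / 10000
   = 4963.9127 cm^2 / 10000
   = 0.4964 m^2

0.4964


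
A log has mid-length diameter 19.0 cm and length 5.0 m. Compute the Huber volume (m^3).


Huber: V = Am * L,  Am = pi*(Dm/200)^2
Am = pi*(19.0/200)^2 = 0.028353 m^2
V = 0.028353*5.0 = 0.1418 m^3

0.1418


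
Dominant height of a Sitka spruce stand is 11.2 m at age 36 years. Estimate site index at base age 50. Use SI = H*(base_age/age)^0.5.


Formula: SI = H_dom * (base_age / age)^0.5
Age ratio = 50 / 36 = 1.38889
sqrt(age_ratio) = 1.17851
SI = 11.2 * 1.17851 = 13.2 m

13.2


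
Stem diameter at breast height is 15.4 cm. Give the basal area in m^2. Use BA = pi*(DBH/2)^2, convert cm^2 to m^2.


Formula: BA = pi * (DBH/2)^2 / 10000  (cm^2 to m^2)
Radius = DBH/2 = 15.4/2 = 7.7 cm
BA = pi * 7.7^2 / 10000
   = 186.265 cm^2 / 10000
   = 0.0186 m^2

0.0186


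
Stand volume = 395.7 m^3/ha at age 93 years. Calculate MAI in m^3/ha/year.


Formula: MAI = Total Volume / Stand Age
MAI = 395.7 m^3/ha / 93 years
MAI = 4.25 m^3/ha/year

4.25


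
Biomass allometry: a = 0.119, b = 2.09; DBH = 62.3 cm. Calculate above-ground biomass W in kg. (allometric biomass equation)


Formula: W = a * DBH^b  (allometric power law)
DBH^b = 62.3^2.09 = 5629.6321
W = 0.119 * 5629.6321 = 669.9 kg

669.9


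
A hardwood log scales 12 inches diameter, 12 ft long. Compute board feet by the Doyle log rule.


Doyle: BF = (D - 4)^2 * L / 16
Adjusted diameter = 12 - 4 = 8 in
(D-4)^2 = 8^2 = 64
BF = 64 * 12 / 16 = 48 BF

48


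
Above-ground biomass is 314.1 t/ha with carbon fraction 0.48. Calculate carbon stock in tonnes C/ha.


Formula: Carbon Stock = Biomass * Carbon Fraction
C = 314.1 t/ha * 0.48
C = 150.8 t C/ha

150.8


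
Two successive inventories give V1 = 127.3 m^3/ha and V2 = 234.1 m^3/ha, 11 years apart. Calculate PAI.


Formula: PAI = (V_T2 - V_T1) / (T2 - T1)
Volume increment = 234.1 - 127.3 = 106.8 m^3/ha
PAI = 106.8 / 11 = 9.71 m^3/ha/year

9.71


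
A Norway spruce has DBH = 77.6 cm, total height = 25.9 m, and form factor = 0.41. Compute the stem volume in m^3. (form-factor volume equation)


Formula: V = pi * (DBH/200)^2 * H * ff
Radius = DBH/200 = 77.6/200 = 0.388 m
Radius^2 = 0.388^2 = 0.150544 m^2
V = pi * 0.150544 * 25.9 * 0.41
V = 5.022 m^3

5.022


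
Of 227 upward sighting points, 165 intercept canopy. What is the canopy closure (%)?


Formula: Canopy closure = covered points / total points * 100
Closure = 165 / 227 * 100
Closure = 0.7269 * 100 = 72.7%

72.7


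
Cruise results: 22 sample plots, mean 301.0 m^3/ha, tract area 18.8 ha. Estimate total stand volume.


Formula: Total Volume = Mean Volume per ha * Total Area
Total Volume = 301.0 m^3/ha * 18.8 ha
Total Volume = 5659 m^3

5659


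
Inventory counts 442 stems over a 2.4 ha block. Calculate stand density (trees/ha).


Formula: Stand Density = N_trees / Area_ha
Density = 442 trees / 2.4 ha
Density = 184 trees/ha

184


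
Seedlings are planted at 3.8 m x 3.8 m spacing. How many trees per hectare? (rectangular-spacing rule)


Formula: TPH = 10000 m^2/ha / (spacing_x * spacing_y)
Area per tree = 3.8 m * 3.8 m = 14.44 m^2
TPH = 10000 / 14.44 = 693 trees/ha

693


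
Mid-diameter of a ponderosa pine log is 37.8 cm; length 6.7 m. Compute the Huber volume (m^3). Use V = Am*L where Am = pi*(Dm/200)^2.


Huber: V = Am * L,  Am = pi*(Dm/200)^2
Am = pi*(37.8/200)^2 = 0.112221 m^2
V = 0.112221*6.7 = 0.7519 m^3

0.7519


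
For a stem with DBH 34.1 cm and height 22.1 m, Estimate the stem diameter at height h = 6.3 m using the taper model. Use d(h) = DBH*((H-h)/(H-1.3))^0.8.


Taper: d(h) = DBH * ((H - h) / (H - 1.3))^0.8
Numerator = H - h = 22.1 - 6.3 = 15.8 m
Denominator = H - 1.3 = 22.1 - 1.3 = 20.8 m
Ratio = 15.8 / 20.8 = 0.75962
d = 34.1 * 0.75962^0.8 = 27.4 cm

27.4


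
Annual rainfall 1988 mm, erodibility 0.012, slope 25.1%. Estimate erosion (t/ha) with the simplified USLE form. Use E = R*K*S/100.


Formula: E = R * K * S / 100  (simplified USLE)
R * K = 1988 * 0.012 = 23.856
E = 23.856 * 25.1 / 100 = 5.99 t/ha

5.99


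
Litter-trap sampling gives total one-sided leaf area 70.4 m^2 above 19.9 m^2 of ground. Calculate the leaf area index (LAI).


Formula: LAI = total leaf area / ground area  (dimensionless)
LAI = 70.4 m^2 / 19.9 m^2
LAI = 3.54

3.54


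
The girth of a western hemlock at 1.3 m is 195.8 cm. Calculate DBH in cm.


Formula: DBH = C / pi
DBH = 195.8 / pi
pi = 3.14159...
DBH = 62.3 cm

62.3


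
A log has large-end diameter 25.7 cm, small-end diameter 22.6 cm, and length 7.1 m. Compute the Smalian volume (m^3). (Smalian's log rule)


Smalian: V = (A1 + A2)/2 * L,  A = pi*(D/200)^2
A1 = pi*(25.7/200)^2 = 0.051875 m^2
A2 = pi*(22.6/200)^2 = 0.040115 m^2
V = (0.051875+0.040115)/2*7.1 = 0.3266 m^3

0.3266


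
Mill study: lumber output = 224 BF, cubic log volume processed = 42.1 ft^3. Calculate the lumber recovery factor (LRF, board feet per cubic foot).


Formula: LRF = Lumber Output (BF) / Log Input (ft^3)
LRF = 224 BF / 42.1 ft^3
LRF = 5.32 BF/ft^3

5.32


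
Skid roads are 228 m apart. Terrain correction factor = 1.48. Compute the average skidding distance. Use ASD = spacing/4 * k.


Formula: ASD = (spacing / 4) * correction
Uncorrected distance = spacing / 4 = 228 / 4 = 57 m
ASD = 57 * 1.48 = 84 m

84


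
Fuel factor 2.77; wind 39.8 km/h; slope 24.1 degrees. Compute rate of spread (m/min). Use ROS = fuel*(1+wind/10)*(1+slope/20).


Formula: ROS = fuel * (1 + wind/10) * (1 + slope/20)
Wind factor = 1 + 39.8/10 = 4.98
Slope factor = 1 + 24.1/20 = 2.205
ROS = 2.77 * 4.98 * 2.205 = 30.42 m/min

30.42


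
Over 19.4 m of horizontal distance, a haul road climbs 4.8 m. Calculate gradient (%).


Formula: Gradient = rise / run * 100
Gradient = 4.8 / 19.4 * 100 = 24.7%

24.7


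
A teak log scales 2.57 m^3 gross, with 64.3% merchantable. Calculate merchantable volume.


Formula: MV = V_total * (merchantable_pct / 100)
Merchantable fraction = 64.3% / 100 = 0.643
MV = 2.57 m^3 * 0.643 = 1.653 m^3

1.653


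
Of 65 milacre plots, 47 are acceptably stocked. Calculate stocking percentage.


Formula: Stocking % = stocked plots / total plots * 100
Stocking = 47 / 65 * 100
Stocking = 0.7231 * 100 = 72.3%

72.3


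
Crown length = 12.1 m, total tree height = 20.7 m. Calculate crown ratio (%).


Formula: Crown Ratio = (Crown Length / Total Height) * 100
CR = (12.1 m / 20.7 m) * 100
CR = 0.5845 * 100 = 58.5%

58.5


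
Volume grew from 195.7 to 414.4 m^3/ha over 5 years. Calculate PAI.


Formula: PAI = (V_T2 - V_T1) / (T2 - T1)
Volume increment = 414.4 - 195.7 = 218.7 m^3/ha
PAI = 218.7 / 5 = 43.74 m^3/ha/year

43.74


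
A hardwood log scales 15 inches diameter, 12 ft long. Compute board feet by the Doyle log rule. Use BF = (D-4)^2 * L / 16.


Doyle: BF = (D - 4)^2 * L / 16
Adjusted diameter = 15 - 4 = 11 in
(D-4)^2 = 11^2 = 121
BF = 121 * 12 / 16 = 91 BF

91


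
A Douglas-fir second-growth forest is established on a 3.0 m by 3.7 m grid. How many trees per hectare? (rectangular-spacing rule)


Formula: TPH = 10000 m^2/ha / (spacing_x * spacing_y)
Area per tree = 3.0 m * 3.7 m = 11.1 m^2
TPH = 10000 / 11.1 = 901 trees/ha

901


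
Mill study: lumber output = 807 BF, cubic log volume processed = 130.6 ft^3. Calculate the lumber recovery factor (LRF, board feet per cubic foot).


Formula: LRF = Lumber Output (BF) / Log Input (ft^3)
LRF = 807 BF / 130.6 ft^3
LRF = 6.18 BF/ft^3

6.18


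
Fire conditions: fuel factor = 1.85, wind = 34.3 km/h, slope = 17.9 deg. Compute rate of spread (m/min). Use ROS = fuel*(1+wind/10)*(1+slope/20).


Formula: ROS = fuel * (1 + wind/10) * (1 + slope/20)
Wind factor = 1 + 34.3/10 = 4.43
Slope factor = 1 + 17.9/20 = 1.895
ROS = 1.85 * 4.43 * 1.895 = 15.53 m/min

15.53


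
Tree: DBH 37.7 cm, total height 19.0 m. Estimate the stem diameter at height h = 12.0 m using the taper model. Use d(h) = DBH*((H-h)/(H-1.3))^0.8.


Taper: d(h) = DBH * ((H - h) / (H - 1.3))^0.8
Numerator = H - h = 19.0 - 12.0 = 7.0 m
Denominator = H - 1.3 = 19.0 - 1.3 = 17.7 m
Ratio = 7.0 / 17.7 = 0.39548
d = 37.7 * 0.39548^0.8 = 17.9 cm

17.9


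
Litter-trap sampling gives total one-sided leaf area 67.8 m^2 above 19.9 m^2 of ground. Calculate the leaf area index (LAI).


Formula: LAI = total leaf area / ground area  (dimensionless)
LAI = 67.8 m^2 / 19.9 m^2
LAI = 3.41

3.41


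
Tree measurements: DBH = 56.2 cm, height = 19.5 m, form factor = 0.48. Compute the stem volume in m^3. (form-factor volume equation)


Formula: V = pi * (DBH/200)^2 * H * ff
Radius = DBH/200 = 56.2/200 = 0.281 m
Radius^2 = 0.281^2 = 0.078961 m^2
V = pi * 0.078961 * 19.5 * 0.48
V = 2.322 m^3

2.322


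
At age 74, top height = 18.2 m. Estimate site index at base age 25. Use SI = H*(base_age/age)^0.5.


Formula: SI = H_dom * (base_age / age)^0.5
Age ratio = 25 / 74 = 0.33784
sqrt(age_ratio) = 0.58124
SI = 18.2 * 0.58124 = 10.6 m

10.6


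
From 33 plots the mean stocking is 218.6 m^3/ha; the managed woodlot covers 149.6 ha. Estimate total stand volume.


Formula: Total Volume = Mean Volume per ha * Total Area
Total Volume = 218.6 m^3/ha * 149.6 ha
Total Volume = 32703 m^3

32703


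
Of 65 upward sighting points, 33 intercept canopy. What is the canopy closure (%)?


Formula: Canopy closure = covered points / total points * 100
Closure = 33 / 65 * 100
Closure = 0.5077 * 100 = 50.8%

50.8


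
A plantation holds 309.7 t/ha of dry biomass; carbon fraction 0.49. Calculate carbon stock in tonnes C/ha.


Formula: Carbon Stock = Biomass * Carbon Fraction
C = 309.7 t/ha * 0.49
C = 151.8 t C/ha

151.8


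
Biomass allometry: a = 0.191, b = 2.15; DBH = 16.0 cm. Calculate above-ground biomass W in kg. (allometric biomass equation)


Formula: W = a * DBH^b  (allometric power law)
DBH^b = 16.0^2.15 = 388.0234
W = 0.191 * 388.0234 = 74.1 kg

74.1


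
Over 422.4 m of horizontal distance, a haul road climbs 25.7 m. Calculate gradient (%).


Formula: Gradient = rise / run * 100
Gradient = 25.7 / 422.4 * 100 = 6.1%

6.1


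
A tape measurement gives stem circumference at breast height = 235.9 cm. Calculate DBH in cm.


Formula: DBH = C / pi
DBH = 235.9 / pi
pi = 3.14159...
DBH = 75.1 cm

75.1


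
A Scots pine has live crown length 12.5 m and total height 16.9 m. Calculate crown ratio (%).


Formula: Crown Ratio = (Crown Length / Total Height) * 100
CR = (12.5 m / 16.9 m) * 100
CR = 0.7396 * 100 = 74.0%

74.0


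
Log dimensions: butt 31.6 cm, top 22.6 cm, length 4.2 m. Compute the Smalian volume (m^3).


Smalian: V = (A1 + A2)/2 * L,  A = pi*(D/200)^2
A1 = pi*(31.6/200)^2 = 0.078427 m^2
A2 = pi*(22.6/200)^2 = 0.040115 m^2
V = (0.078427+0.040115)/2*4.2 = 0.2489 m^3

0.2489


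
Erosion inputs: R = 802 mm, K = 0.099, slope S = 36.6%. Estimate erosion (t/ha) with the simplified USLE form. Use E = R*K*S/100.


Formula: E = R * K * S / 100  (simplified USLE)
R * K = 802 * 0.099 = 79.398
E = 79.398 * 36.6 / 100 = 29.06 t/ha

29.06


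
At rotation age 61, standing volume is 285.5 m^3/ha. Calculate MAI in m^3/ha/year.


Formula: MAI = Total Volume / Stand Age
MAI = 285.5 m^3/ha / 61 years
MAI = 4.68 m^3/ha/year

4.68


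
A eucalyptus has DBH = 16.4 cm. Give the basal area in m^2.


Formula: BA = pi * (DBH/2)^2 / 10000  (cm^2 to m^2)
Radius = DBH/2 = 16.4/2 = 8.2 cm
BA = pi * 8.2^2 / 10000
   = 211.2407 cm^2 / 10000
   = 0.0211 m^2

0.0211


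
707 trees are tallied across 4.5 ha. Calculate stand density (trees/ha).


Formula: Stand Density = N_trees / Area_ha
Density = 707 trees / 4.5 ha
Density = 157 trees/ha

157


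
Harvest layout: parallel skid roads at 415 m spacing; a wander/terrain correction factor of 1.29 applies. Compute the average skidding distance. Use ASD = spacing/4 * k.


Formula: ASD = (spacing / 4) * correction
Uncorrected distance = spacing / 4 = 415 / 4 = 103.75 m
ASD = 103.75 * 1.29 = 134 m

134


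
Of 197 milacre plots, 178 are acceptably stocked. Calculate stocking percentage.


Formula: Stocking % = stocked plots / total plots * 100
Stocking = 178 / 197 * 100
Stocking = 0.9036 * 100 = 90.4%

90.4


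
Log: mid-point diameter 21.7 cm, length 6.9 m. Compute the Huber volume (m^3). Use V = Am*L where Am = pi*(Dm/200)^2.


Huber: V = Am * L,  Am = pi*(Dm/200)^2
Am = pi*(21.7/200)^2 = 0.036984 m^2
V = 0.036984*6.9 = 0.2552 m^3

0.2552


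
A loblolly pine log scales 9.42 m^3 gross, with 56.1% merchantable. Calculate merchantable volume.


Formula: MV = V_total * (merchantable_pct / 100)
Merchantable fraction = 56.1% / 100 = 0.561
MV = 9.42 m^3 * 0.561 = 5.285 m^3

5.285


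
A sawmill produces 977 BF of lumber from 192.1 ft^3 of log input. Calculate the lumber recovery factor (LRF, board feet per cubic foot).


Formula: LRF = Lumber Output (BF) / Log Input (ft^3)
LRF = 977 BF / 192.1 ft^3
LRF = 5.09 BF/ft^3

5.09


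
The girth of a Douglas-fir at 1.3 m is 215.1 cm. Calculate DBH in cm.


Formula: DBH = C / pi
DBH = 215.1 / pi
pi = 3.14159...
DBH = 68.5 cm

68.5


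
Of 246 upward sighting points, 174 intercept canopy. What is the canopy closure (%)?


Formula: Canopy closure = covered points / total points * 100
Closure = 174 / 246 * 100
Closure = 0.7073 * 100 = 70.7%

70.7


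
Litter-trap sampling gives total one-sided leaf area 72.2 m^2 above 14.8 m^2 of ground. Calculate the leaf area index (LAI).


Formula: LAI = total leaf area / ground area  (dimensionless)
LAI = 72.2 m^2 / 14.8 m^2
LAI = 4.88

4.88


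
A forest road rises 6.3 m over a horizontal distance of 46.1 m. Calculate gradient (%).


Formula: Gradient = rise / run * 100
Gradient = 6.3 / 46.1 * 100 = 13.7%

13.7


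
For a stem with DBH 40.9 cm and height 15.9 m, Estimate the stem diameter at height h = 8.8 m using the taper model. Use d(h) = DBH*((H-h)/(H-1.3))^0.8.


Taper: d(h) = DBH * ((H - h) / (H - 1.3))^0.8
Numerator = H - h = 15.9 - 8.8 = 7.1 m
Denominator = H - 1.3 = 15.9 - 1.3 = 14.6 m
Ratio = 7.1 / 14.6 = 0.4863
d = 40.9 * 0.4863^0.8 = 23.0 cm

23.0


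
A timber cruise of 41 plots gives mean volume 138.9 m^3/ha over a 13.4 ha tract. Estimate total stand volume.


Formula: Total Volume = Mean Volume per ha * Total Area
Total Volume = 138.9 m^3/ha * 13.4 ha
Total Volume = 1861 m^3

1861


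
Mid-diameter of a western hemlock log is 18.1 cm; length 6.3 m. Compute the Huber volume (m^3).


Huber: V = Am * L,  Am = pi*(Dm/200)^2
Am = pi*(18.1/200)^2 = 0.02573 m^2
V = 0.02573*6.3 = 0.1621 m^3

0.1621


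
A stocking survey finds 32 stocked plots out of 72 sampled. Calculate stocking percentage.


Formula: Stocking % = stocked plots / total plots * 100
Stocking = 32 / 72 * 100
Stocking = 0.4444 * 100 = 44.4%

44.4


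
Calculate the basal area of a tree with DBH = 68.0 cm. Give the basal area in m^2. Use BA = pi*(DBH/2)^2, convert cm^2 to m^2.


Formula: BA = pi * (DBH/2)^2 / 10000  (cm^2 to m^2)
Radius = DBH/2 = 68.0/2 = 34.0 cm
BA = pi * 34.0^2 / 10000
   = 3631.6811 cm^2 / 10000
   = 0.3632 m^2

0.3632


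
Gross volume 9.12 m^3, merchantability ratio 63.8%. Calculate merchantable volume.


Formula: MV = V_total * (merchantable_pct / 100)
Merchantable fraction = 63.8% / 100 = 0.638
MV = 9.12 m^3 * 0.638 = 5.819 m^3

5.819


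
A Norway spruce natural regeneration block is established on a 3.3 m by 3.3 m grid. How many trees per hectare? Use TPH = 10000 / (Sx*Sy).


Formula: TPH = 10000 m^2/ha / (spacing_x * spacing_y)
Area per tree = 3.3 m * 3.3 m = 10.89 m^2
TPH = 10000 / 10.89 = 918 trees/ha

918


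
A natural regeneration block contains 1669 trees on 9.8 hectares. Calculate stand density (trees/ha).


Formula: Stand Density = N_trees / Area_ha
Density = 1669 trees / 9.8 ha
Density = 170 trees/ha

170


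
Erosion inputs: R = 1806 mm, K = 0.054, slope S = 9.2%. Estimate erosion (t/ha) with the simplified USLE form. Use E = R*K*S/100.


Formula: E = R * K * S / 100  (simplified USLE)
R * K = 1806 * 0.054 = 97.524
E = 97.524 * 9.2 / 100 = 8.97 t/ha

8.97


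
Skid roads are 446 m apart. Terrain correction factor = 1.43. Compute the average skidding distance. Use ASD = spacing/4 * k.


Formula: ASD = (spacing / 4) * correction
Uncorrected distance = spacing / 4 = 446 / 4 = 111.5 m
ASD = 111.5 * 1.43 = 159 m

159


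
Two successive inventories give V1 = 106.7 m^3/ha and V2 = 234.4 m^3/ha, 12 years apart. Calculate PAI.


Formula: PAI = (V_T2 - V_T1) / (T2 - T1)
Volume increment = 234.4 - 106.7 = 127.7 m^3/ha
PAI = 127.7 / 12 = 10.64 m^3/ha/year

10.64


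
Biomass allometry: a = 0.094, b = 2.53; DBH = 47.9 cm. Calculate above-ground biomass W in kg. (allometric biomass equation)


Formula: W = a * DBH^b  (allometric power law)
DBH^b = 47.9^2.53 = 17834.0036
W = 0.094 * 17834.0036 = 1676.4 kg

1676.4


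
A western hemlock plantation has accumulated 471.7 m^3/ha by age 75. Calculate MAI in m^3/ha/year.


Formula: MAI = Total Volume / Stand Age
MAI = 471.7 m^3/ha / 75 years
MAI = 6.29 m^3/ha/year

6.29


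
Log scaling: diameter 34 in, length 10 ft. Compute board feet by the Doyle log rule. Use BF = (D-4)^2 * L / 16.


Doyle: BF = (D - 4)^2 * L / 16
Adjusted diameter = 34 - 4 = 30 in
(D-4)^2 = 30^2 = 900
BF = 900 * 10 / 16 = 563 BF

563


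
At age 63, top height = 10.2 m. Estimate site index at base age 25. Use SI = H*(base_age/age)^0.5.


Formula: SI = H_dom * (base_age / age)^0.5
Age ratio = 25 / 63 = 0.39683
sqrt(age_ratio) = 0.62994
SI = 10.2 * 0.62994 = 6.4 m

6.4


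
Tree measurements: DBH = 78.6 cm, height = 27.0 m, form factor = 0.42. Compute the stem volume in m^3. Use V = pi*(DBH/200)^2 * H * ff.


Formula: V = pi * (DBH/200)^2 * H * ff
Radius = DBH/200 = 78.6/200 = 0.393 m
Radius^2 = 0.393^2 = 0.154449 m^2
V = pi * 0.154449 * 27.0 * 0.42
V = 5.502 m^3

5.502


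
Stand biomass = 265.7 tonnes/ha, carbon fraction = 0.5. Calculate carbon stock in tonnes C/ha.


Formula: Carbon Stock = Biomass * Carbon Fraction
C = 265.7 t/ha * 0.5
C = 132.9 t C/ha

132.9


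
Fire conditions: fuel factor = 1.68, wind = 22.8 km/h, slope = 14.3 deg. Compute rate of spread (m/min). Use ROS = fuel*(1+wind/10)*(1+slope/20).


Formula: ROS = fuel * (1 + wind/10) * (1 + slope/20)
Wind factor = 1 + 22.8/10 = 3.28
Slope factor = 1 + 14.3/20 = 1.715
ROS = 1.68 * 3.28 * 1.715 = 9.45 m/min

9.45


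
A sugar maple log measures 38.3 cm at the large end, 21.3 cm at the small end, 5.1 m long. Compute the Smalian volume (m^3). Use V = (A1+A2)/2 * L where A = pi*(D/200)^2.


Smalian: V = (A1 + A2)/2 * L,  A = pi*(D/200)^2
A1 = pi*(38.3/200)^2 = 0.115209 m^2
A2 = pi*(21.3/200)^2 = 0.035633 m^2
V = (0.115209+0.035633)/2*5.1 = 0.3846 m^3

0.3846


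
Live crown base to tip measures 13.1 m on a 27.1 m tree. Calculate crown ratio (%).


Formula: Crown Ratio = (Crown Length / Total Height) * 100
CR = (13.1 m / 27.1 m) * 100
CR = 0.4834 * 100 = 48.3%

48.3


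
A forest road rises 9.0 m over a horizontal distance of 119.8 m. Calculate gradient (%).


Formula: Gradient = rise / run * 100
Gradient = 9.0 / 119.8 * 100 = 7.5%

7.5


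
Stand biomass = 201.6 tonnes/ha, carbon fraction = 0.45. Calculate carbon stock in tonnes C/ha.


Formula: Carbon Stock = Biomass * Carbon Fraction
C = 201.6 t/ha * 0.45
C = 90.7 t C/ha

90.7


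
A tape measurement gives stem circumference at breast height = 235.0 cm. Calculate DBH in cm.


Formula: DBH = C / pi
DBH = 235.0 / pi
pi = 3.14159...
DBH = 74.8 cm

74.8


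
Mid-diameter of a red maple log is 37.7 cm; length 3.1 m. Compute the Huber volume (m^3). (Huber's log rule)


Huber: V = Am * L,  Am = pi*(Dm/200)^2
Am = pi*(37.7/200)^2 = 0.111628 m^2
V = 0.111628*3.1 = 0.346 m^3

0.346


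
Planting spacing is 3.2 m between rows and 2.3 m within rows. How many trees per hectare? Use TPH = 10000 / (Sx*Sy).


Formula: TPH = 10000 m^2/ha / (spacing_x * spacing_y)
Area per tree = 3.2 m * 2.3 m = 7.36 m^2
TPH = 10000 / 7.36 = 1359 trees/ha

1359


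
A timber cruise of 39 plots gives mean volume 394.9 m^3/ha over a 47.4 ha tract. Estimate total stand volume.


Formula: Total Volume = Mean Volume per ha * Total Area
Total Volume = 394.9 m^3/ha * 47.4 ha
Total Volume = 18718 m^3

18718


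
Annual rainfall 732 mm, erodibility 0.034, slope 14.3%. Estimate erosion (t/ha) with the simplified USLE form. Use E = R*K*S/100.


Formula: E = R * K * S / 100  (simplified USLE)
R * K = 732 * 0.034 = 24.888
E = 24.888 * 14.3 / 100 = 3.56 t/ha

3.56


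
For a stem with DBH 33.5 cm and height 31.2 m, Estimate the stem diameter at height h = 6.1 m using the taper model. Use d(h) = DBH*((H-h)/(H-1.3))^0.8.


Taper: d(h) = DBH * ((H - h) / (H - 1.3))^0.8
Numerator = H - h = 31.2 - 6.1 = 25.1 m
Denominator = H - 1.3 = 31.2 - 1.3 = 29.9 m
Ratio = 25.1 / 29.9 = 0.83946
d = 33.5 * 0.83946^0.8 = 29.1 cm

29.1


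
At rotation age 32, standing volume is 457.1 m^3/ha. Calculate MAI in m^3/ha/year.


Formula: MAI = Total Volume / Stand Age
MAI = 457.1 m^3/ha / 32 years
MAI = 14.28 m^3/ha/year

14.28


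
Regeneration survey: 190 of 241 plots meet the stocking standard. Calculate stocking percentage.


Formula: Stocking % = stocked plots / total plots * 100
Stocking = 190 / 241 * 100
Stocking = 0.7884 * 100 = 78.8%

78.8


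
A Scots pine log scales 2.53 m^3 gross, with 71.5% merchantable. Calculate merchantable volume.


Formula: MV = V_total * (merchantable_pct / 100)
Merchantable fraction = 71.5% / 100 = 0.715
MV = 2.53 m^3 * 0.715 = 1.809 m^3

1.809


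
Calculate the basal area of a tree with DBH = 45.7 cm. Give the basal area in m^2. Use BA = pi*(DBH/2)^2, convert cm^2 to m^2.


Formula: BA = pi * (DBH/2)^2 / 10000  (cm^2 to m^2)
Radius = DBH/2 = 45.7/2 = 22.85 cm
BA = pi * 22.85^2 / 10000
   = 1640.2962 cm^2 / 10000
   = 0.164 m^2

0.164


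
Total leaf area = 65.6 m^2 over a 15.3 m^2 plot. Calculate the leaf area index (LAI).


Formula: LAI = total leaf area / ground area  (dimensionless)
LAI = 65.6 m^2 / 15.3 m^2
LAI = 4.29

4.29


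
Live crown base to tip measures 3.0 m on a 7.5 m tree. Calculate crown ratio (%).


Formula: Crown Ratio = (Crown Length / Total Height) * 100
CR = (3.0 m / 7.5 m) * 100
CR = 0.4 * 100 = 40.0%

40.0


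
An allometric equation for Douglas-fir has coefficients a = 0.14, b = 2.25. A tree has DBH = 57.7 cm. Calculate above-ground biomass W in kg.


Formula: W = a * DBH^b  (allometric power law)
DBH^b = 57.7^2.25 = 9175.8347
W = 0.14 * 9175.8347 = 1284.6 kg

1284.6


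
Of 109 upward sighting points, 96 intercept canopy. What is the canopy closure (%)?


Formula: Canopy closure = covered points / total points * 100
Closure = 96 / 109 * 100
Closure = 0.8807 * 100 = 88.1%

88.1


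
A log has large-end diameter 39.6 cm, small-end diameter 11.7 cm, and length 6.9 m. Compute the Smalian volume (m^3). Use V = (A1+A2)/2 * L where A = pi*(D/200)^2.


Smalian: V = (A1 + A2)/2 * L,  A = pi*(D/200)^2
A1 = pi*(39.6/200)^2 = 0.123163 m^2
A2 = pi*(11.7/200)^2 = 0.010751 m^2
V = (0.123163+0.010751)/2*6.9 = 0.462 m^3

0.462


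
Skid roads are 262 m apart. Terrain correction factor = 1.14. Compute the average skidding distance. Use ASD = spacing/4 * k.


Formula: ASD = (spacing / 4) * correction
Uncorrected distance = spacing / 4 = 262 / 4 = 65.5 m
ASD = 65.5 * 1.14 = 75 m

75


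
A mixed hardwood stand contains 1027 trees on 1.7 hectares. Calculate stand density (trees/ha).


Formula: Stand Density = N_trees / Area_ha
Density = 1027 trees / 1.7 ha
Density = 604 trees/ha

604


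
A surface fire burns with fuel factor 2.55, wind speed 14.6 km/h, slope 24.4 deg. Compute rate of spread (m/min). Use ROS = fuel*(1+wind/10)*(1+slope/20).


Formula: ROS = fuel * (1 + wind/10) * (1 + slope/20)
Wind factor = 1 + 14.6/10 = 2.46
Slope factor = 1 + 24.4/20 = 2.22
ROS = 2.55 * 2.46 * 2.22 = 13.93 m/min

13.93


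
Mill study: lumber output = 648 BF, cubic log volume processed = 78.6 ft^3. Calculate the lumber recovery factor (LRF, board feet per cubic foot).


Formula: LRF = Lumber Output (BF) / Log Input (ft^3)
LRF = 648 BF / 78.6 ft^3
LRF = 8.24 BF/ft^3

8.24


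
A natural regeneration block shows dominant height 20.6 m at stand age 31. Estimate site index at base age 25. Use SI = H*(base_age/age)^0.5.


Formula: SI = H_dom * (base_age / age)^0.5
Age ratio = 25 / 31 = 0.80645
sqrt(age_ratio) = 0.89803
SI = 20.6 * 0.89803 = 18.5 m

18.5


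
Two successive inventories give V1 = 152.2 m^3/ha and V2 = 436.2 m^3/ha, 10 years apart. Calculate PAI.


Formula: PAI = (V_T2 - V_T1) / (T2 - T1)
Volume increment = 436.2 - 152.2 = 284.0 m^3/ha
PAI = 284.0 / 10 = 28.4 m^3/ha/year

28.4


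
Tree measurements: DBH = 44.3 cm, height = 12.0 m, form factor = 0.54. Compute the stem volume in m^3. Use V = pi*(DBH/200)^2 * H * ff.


Formula: V = pi * (DBH/200)^2 * H * ff
Radius = DBH/200 = 44.3/200 = 0.2215 m
Radius^2 = 0.2215^2 = 0.04906225 m^2
V = pi * 0.04906225 * 12.0 * 0.54
V = 0.999 m^3

0.999


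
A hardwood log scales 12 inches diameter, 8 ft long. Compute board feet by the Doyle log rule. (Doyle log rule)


Doyle: BF = (D - 4)^2 * L / 16
Adjusted diameter = 12 - 4 = 8 in
(D-4)^2 = 8^2 = 64
BF = 64 * 8 / 16 = 32 BF

32


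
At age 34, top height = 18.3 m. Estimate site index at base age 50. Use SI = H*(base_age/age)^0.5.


Formula: SI = H_dom * (base_age / age)^0.5
Age ratio = 50 / 34 = 1.47059
sqrt(age_ratio) = 1.21268
SI = 18.3 * 1.21268 = 22.2 m

22.2


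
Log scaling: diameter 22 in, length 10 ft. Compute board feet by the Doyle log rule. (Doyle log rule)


Doyle: BF = (D - 4)^2 * L / 16
Adjusted diameter = 22 - 4 = 18 in
(D-4)^2 = 18^2 = 324
BF = 324 * 10 / 16 = 203 BF

203


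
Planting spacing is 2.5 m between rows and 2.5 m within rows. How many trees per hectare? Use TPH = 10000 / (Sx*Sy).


Formula: TPH = 10000 m^2/ha / (spacing_x * spacing_y)
Area per tree = 2.5 m * 2.5 m = 6.25 m^2
TPH = 10000 / 6.25 = 1600 trees/ha

1600


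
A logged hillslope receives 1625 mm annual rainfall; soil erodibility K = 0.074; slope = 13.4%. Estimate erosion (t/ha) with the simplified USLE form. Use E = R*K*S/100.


Formula: E = R * K * S / 100  (simplified USLE)
R * K = 1625 * 0.074 = 120.25
E = 120.25 * 13.4 / 100 = 16.11 t/ha

16.11


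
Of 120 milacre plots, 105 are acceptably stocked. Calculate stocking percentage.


Formula: Stocking % = stocked plots / total plots * 100
Stocking = 105 / 120 * 100
Stocking = 0.875 * 100 = 87.5%

87.5


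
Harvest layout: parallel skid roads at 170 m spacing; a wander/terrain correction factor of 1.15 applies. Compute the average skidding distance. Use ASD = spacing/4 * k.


Formula: ASD = (spacing / 4) * correction
Uncorrected distance = spacing / 4 = 170 / 4 = 42.5 m
ASD = 42.5 * 1.15 = 49 m

49


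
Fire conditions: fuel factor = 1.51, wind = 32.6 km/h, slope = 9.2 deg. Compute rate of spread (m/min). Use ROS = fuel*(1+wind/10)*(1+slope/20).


Formula: ROS = fuel * (1 + wind/10) * (1 + slope/20)
Wind factor = 1 + 32.6/10 = 4.26
Slope factor = 1 + 9.2/20 = 1.46
ROS = 1.51 * 4.26 * 1.46 = 9.39 m/min

9.39


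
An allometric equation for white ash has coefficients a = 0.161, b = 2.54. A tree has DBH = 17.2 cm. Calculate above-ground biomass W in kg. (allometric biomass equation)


Formula: W = a * DBH^b  (allometric power law)
DBH^b = 17.2^2.54 = 1374.8086
W = 0.161 * 1374.8086 = 221.3 kg

221.3


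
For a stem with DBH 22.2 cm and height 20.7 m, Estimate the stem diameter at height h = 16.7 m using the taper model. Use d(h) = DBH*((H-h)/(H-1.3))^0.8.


Taper: d(h) = DBH * ((H - h) / (H - 1.3))^0.8
Numerator = H - h = 20.7 - 16.7 = 4.0 m
Denominator = H - 1.3 = 20.7 - 1.3 = 19.4 m
Ratio = 4.0 / 19.4 = 0.20619
d = 22.2 * 0.20619^0.8 = 6.3 cm

6.3


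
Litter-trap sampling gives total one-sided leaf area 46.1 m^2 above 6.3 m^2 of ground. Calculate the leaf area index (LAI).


Formula: LAI = total leaf area / ground area  (dimensionless)
LAI = 46.1 m^2 / 6.3 m^2
LAI = 7.32

7.32


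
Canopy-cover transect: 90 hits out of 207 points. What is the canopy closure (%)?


Formula: Canopy closure = covered points / total points * 100
Closure = 90 / 207 * 100
Closure = 0.4348 * 100 = 43.5%

43.5


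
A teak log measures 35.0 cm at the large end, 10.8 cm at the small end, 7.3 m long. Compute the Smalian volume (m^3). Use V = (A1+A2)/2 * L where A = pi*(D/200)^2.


Smalian: V = (A1 + A2)/2 * L,  A = pi*(D/200)^2
A1 = pi*(35.0/200)^2 = 0.096211 m^2
A2 = pi*(10.8/200)^2 = 0.009161 m^2
V = (0.096211+0.009161)/2*7.3 = 0.3846 m^3

0.3846


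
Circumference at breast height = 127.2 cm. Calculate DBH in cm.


Formula: DBH = C / pi
DBH = 127.2 / pi
pi = 3.14159...
DBH = 40.5 cm

40.5


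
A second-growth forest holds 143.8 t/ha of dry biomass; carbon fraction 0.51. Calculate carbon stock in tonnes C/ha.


Formula: Carbon Stock = Biomass * Carbon Fraction
C = 143.8 t/ha * 0.51
C = 73.3 t C/ha

73.3


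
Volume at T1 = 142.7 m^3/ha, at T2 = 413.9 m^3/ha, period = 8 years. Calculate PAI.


Formula: PAI = (V_T2 - V_T1) / (T2 - T1)
Volume increment = 413.9 - 142.7 = 271.2 m^3/ha
PAI = 271.2 / 8 = 33.9 m^3/ha/year

33.9


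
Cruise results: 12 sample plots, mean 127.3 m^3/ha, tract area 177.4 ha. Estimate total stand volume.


Formula: Total Volume = Mean Volume per ha * Total Area
Total Volume = 127.3 m^3/ha * 177.4 ha
Total Volume = 22583 m^3

22583


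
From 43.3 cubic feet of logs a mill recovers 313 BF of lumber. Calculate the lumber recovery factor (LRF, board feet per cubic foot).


Formula: LRF = Lumber Output (BF) / Log Input (ft^3)
LRF = 313 BF / 43.3 ft^3
LRF = 7.23 BF/ft^3

7.23


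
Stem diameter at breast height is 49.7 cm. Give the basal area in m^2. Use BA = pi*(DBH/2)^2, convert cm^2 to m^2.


Formula: BA = pi * (DBH/2)^2 / 10000  (cm^2 to m^2)
Radius = DBH/2 = 49.7/2 = 24.85 cm
BA = pi * 24.85^2 / 10000
   = 1940.0041 cm^2 / 10000
   = 0.194 m^2

0.194


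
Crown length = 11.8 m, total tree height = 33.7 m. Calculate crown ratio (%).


Formula: Crown Ratio = (Crown Length / Total Height) * 100
CR = (11.8 m / 33.7 m) * 100
CR = 0.3501 * 100 = 35.0%

35.0


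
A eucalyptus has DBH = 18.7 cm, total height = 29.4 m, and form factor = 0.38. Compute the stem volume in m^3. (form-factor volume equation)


Formula: V = pi * (DBH/200)^2 * H * ff
Radius = DBH/200 = 18.7/200 = 0.0935 m
Radius^2 = 0.0935^2 = 0.00874225 m^2
V = pi * 0.00874225 * 29.4 * 0.38
V = 0.307 m^3

0.307


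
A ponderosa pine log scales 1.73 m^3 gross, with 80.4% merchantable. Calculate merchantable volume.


Formula: MV = V_total * (merchantable_pct / 100)
Merchantable fraction = 80.4% / 100 = 0.804
MV = 1.73 m^3 * 0.804 = 1.391 m^3

1.391


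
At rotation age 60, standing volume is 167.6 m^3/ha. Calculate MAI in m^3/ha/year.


Formula: MAI = Total Volume / Stand Age
MAI = 167.6 m^3/ha / 60 years
MAI = 2.79 m^3/ha/year

2.79


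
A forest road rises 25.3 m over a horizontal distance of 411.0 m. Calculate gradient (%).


Formula: Gradient = rise / run * 100
Gradient = 25.3 / 411.0 * 100 = 6.2%

6.2


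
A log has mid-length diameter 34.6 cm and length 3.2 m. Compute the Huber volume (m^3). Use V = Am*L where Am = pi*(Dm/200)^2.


Huber: V = Am * L,  Am = pi*(Dm/200)^2
Am = pi*(34.6/200)^2 = 0.094025 m^2
V = 0.094025*3.2 = 0.3009 m^3

0.3009


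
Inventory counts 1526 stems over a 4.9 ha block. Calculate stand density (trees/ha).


Formula: Stand Density = N_trees / Area_ha
Density = 1526 trees / 4.9 ha
Density = 311 trees/ha

311


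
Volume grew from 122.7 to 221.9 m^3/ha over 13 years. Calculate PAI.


Formula: PAI = (V_T2 - V_T1) / (T2 - T1)
Volume increment = 221.9 - 122.7 = 99.2 m^3/ha
PAI = 99.2 / 13 = 7.63 m^3/ha/year

7.63


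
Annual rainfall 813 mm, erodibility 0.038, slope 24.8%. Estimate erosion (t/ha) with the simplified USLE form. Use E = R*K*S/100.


Formula: E = R * K * S / 100  (simplified USLE)
R * K = 813 * 0.038 = 30.894
E = 30.894 * 24.8 / 100 = 7.66 t/ha

7.66


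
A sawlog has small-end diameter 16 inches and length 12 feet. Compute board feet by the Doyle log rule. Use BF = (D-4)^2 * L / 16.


Doyle: BF = (D - 4)^2 * L / 16
Adjusted diameter = 16 - 4 = 12 in
(D-4)^2 = 12^2 = 144
BF = 144 * 12 / 16 = 108 BF

108


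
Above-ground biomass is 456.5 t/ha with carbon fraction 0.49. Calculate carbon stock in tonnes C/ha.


Formula: Carbon Stock = Biomass * Carbon Fraction
C = 456.5 t/ha * 0.49
C = 223.7 t C/ha

223.7


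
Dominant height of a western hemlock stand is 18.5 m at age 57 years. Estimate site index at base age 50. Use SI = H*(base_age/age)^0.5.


Formula: SI = H_dom * (base_age / age)^0.5
Age ratio = 50 / 57 = 0.87719
sqrt(age_ratio) = 0.93659
SI = 18.5 * 0.93659 = 17.3 m

17.3


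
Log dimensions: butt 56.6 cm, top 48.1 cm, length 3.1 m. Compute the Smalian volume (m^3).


Smalian: V = (A1 + A2)/2 * L,  A = pi*(D/200)^2
A1 = pi*(56.6/200)^2 = 0.251607 m^2
A2 = pi*(48.1/200)^2 = 0.181711 m^2
V = (0.251607+0.181711)/2*3.1 = 0.6716 m^3

0.6716


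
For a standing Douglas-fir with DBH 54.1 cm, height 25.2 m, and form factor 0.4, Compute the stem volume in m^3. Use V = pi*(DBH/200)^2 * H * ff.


Formula: V = pi * (DBH/200)^2 * H * ff
Radius = DBH/200 = 54.1/200 = 0.2705 m
Radius^2 = 0.2705^2 = 0.07317025 m^2
V = pi * 0.07317025 * 25.2 * 0.4
V = 2.317 m^3

2.317


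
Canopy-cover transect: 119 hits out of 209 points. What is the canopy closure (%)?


Formula: Canopy closure = covered points / total points * 100
Closure = 119 / 209 * 100
Closure = 0.5694 * 100 = 56.9%

56.9


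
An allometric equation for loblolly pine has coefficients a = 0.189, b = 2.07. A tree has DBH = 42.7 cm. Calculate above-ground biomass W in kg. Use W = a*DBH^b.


Formula: W = a * DBH^b  (allometric power law)
DBH^b = 42.7^2.07 = 2371.2956
W = 0.189 * 2371.2956 = 448.2 kg

448.2


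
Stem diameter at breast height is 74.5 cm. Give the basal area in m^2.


Formula: BA = pi * (DBH/2)^2 / 10000  (cm^2 to m^2)
Radius = DBH/2 = 74.5/2 = 37.25 cm
BA = pi * 37.25^2 / 10000
   = 4359.1562 cm^2 / 10000
   = 0.4359 m^2

0.4359


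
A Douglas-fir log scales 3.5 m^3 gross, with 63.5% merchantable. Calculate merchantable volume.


Formula: MV = V_total * (merchantable_pct / 100)
Merchantable fraction = 63.5% / 100 = 0.635
MV = 3.5 m^3 * 0.635 = 2.223 m^3

2.223


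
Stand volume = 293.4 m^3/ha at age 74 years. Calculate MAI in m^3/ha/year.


Formula: MAI = Total Volume / Stand Age
MAI = 293.4 m^3/ha / 74 years
MAI = 3.96 m^3/ha/year

3.96


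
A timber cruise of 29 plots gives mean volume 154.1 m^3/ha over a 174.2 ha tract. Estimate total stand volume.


Formula: Total Volume = Mean Volume per ha * Total Area
Total Volume = 154.1 m^3/ha * 174.2 ha
Total Volume = 26844 m^3

26844


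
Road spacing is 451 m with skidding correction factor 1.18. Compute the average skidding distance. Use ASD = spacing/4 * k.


Formula: ASD = (spacing / 4) * correction
Uncorrected distance = spacing / 4 = 451 / 4 = 112.75 m
ASD = 112.75 * 1.18 = 133 m

133


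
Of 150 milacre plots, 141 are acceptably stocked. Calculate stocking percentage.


Formula: Stocking % = stocked plots / total plots * 100
Stocking = 141 / 150 * 100
Stocking = 0.94 * 100 = 94.0%

94.0


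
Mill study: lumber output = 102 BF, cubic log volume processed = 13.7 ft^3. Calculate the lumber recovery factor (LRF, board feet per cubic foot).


Formula: LRF = Lumber Output (BF) / Log Input (ft^3)
LRF = 102 BF / 13.7 ft^3
LRF = 7.45 BF/ft^3

7.45


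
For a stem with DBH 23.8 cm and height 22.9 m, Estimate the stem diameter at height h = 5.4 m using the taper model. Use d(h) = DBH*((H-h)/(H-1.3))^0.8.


Taper: d(h) = DBH * ((H - h) / (H - 1.3))^0.8
Numerator = H - h = 22.9 - 5.4 = 17.5 m
Denominator = H - 1.3 = 22.9 - 1.3 = 21.6 m
Ratio = 17.5 / 21.6 = 0.81019
d = 23.8 * 0.81019^0.8 = 20.1 cm

20.1


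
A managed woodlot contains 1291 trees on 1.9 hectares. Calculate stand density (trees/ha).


Formula: Stand Density = N_trees / Area_ha
Density = 1291 trees / 1.9 ha
Density = 679 trees/ha

679


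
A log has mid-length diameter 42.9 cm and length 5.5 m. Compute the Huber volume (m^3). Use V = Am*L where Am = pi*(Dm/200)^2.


Huber: V = Am * L,  Am = pi*(Dm/200)^2
Am = pi*(42.9/200)^2 = 0.144545 m^2
V = 0.144545*5.5 = 0.795 m^3

0.795


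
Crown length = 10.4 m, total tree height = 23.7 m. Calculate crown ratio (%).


Formula: Crown Ratio = (Crown Length / Total Height) * 100
CR = (10.4 m / 23.7 m) * 100
CR = 0.4388 * 100 = 43.9%

43.9


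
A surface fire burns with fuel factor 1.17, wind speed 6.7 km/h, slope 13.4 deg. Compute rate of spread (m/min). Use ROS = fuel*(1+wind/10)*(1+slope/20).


Formula: ROS = fuel * (1 + wind/10) * (1 + slope/20)
Wind factor = 1 + 6.7/10 = 1.67
Slope factor = 1 + 13.4/20 = 1.67
ROS = 1.17 * 1.67 * 1.67 = 3.26 m/min

3.26


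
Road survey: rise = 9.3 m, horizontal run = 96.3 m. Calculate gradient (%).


Formula: Gradient = rise / run * 100
Gradient = 9.3 / 96.3 * 100 = 9.7%

9.7


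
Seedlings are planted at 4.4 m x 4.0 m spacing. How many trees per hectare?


Formula: TPH = 10000 m^2/ha / (spacing_x * spacing_y)
Area per tree = 4.4 m * 4.0 m = 17.6 m^2
TPH = 10000 / 17.6 = 568 trees/ha

568


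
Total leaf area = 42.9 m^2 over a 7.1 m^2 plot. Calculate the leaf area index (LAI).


Formula: LAI = total leaf area / ground area  (dimensionless)
LAI = 42.9 m^2 / 7.1 m^2
LAI = 6.04

6.04


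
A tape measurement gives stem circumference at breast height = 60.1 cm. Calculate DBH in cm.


Formula: DBH = C / pi
DBH = 60.1 / pi
pi = 3.14159...
DBH = 19.1 cm

19.1
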